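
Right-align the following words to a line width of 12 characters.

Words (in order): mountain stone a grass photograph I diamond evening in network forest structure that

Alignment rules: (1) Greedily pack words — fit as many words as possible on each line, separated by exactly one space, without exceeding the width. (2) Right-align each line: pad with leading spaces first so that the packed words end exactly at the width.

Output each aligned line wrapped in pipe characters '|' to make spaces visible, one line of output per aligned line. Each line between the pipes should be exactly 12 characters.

Line 1: ['mountain'] (min_width=8, slack=4)
Line 2: ['stone', 'a'] (min_width=7, slack=5)
Line 3: ['grass'] (min_width=5, slack=7)
Line 4: ['photograph', 'I'] (min_width=12, slack=0)
Line 5: ['diamond'] (min_width=7, slack=5)
Line 6: ['evening', 'in'] (min_width=10, slack=2)
Line 7: ['network'] (min_width=7, slack=5)
Line 8: ['forest'] (min_width=6, slack=6)
Line 9: ['structure'] (min_width=9, slack=3)
Line 10: ['that'] (min_width=4, slack=8)

Answer: |    mountain|
|     stone a|
|       grass|
|photograph I|
|     diamond|
|  evening in|
|     network|
|      forest|
|   structure|
|        that|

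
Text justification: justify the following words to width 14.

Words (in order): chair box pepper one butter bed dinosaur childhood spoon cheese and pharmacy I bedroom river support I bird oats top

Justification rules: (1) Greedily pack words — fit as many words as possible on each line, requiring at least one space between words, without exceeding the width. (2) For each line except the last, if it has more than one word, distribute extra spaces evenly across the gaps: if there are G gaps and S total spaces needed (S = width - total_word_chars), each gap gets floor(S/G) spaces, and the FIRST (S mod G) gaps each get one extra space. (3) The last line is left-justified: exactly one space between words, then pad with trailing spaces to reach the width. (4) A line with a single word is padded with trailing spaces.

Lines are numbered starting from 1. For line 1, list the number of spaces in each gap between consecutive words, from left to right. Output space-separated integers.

Answer: 6

Derivation:
Line 1: ['chair', 'box'] (min_width=9, slack=5)
Line 2: ['pepper', 'one'] (min_width=10, slack=4)
Line 3: ['butter', 'bed'] (min_width=10, slack=4)
Line 4: ['dinosaur'] (min_width=8, slack=6)
Line 5: ['childhood'] (min_width=9, slack=5)
Line 6: ['spoon', 'cheese'] (min_width=12, slack=2)
Line 7: ['and', 'pharmacy', 'I'] (min_width=14, slack=0)
Line 8: ['bedroom', 'river'] (min_width=13, slack=1)
Line 9: ['support', 'I', 'bird'] (min_width=14, slack=0)
Line 10: ['oats', 'top'] (min_width=8, slack=6)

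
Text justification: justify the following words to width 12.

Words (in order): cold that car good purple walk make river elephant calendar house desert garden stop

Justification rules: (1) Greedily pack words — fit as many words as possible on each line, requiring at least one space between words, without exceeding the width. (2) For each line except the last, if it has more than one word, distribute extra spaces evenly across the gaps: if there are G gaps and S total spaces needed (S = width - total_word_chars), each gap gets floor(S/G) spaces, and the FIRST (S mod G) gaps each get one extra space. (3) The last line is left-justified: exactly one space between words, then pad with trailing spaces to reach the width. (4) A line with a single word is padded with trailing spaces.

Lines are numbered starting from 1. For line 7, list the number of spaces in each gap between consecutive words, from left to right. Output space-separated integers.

Line 1: ['cold', 'that'] (min_width=9, slack=3)
Line 2: ['car', 'good'] (min_width=8, slack=4)
Line 3: ['purple', 'walk'] (min_width=11, slack=1)
Line 4: ['make', 'river'] (min_width=10, slack=2)
Line 5: ['elephant'] (min_width=8, slack=4)
Line 6: ['calendar'] (min_width=8, slack=4)
Line 7: ['house', 'desert'] (min_width=12, slack=0)
Line 8: ['garden', 'stop'] (min_width=11, slack=1)

Answer: 1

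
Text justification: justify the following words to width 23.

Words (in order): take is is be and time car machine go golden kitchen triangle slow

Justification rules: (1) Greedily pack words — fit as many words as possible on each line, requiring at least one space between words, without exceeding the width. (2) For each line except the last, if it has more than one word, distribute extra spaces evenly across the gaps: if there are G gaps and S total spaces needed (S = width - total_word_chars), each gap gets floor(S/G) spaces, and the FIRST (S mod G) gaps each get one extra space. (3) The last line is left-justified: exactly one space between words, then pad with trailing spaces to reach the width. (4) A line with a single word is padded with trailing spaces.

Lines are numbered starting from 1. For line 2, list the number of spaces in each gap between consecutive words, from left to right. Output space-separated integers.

Answer: 2 2 1

Derivation:
Line 1: ['take', 'is', 'is', 'be', 'and', 'time'] (min_width=22, slack=1)
Line 2: ['car', 'machine', 'go', 'golden'] (min_width=21, slack=2)
Line 3: ['kitchen', 'triangle', 'slow'] (min_width=21, slack=2)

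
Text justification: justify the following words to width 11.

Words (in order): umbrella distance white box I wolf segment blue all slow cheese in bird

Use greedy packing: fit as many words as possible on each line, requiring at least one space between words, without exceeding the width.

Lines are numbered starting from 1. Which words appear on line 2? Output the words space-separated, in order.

Answer: distance

Derivation:
Line 1: ['umbrella'] (min_width=8, slack=3)
Line 2: ['distance'] (min_width=8, slack=3)
Line 3: ['white', 'box', 'I'] (min_width=11, slack=0)
Line 4: ['wolf'] (min_width=4, slack=7)
Line 5: ['segment'] (min_width=7, slack=4)
Line 6: ['blue', 'all'] (min_width=8, slack=3)
Line 7: ['slow', 'cheese'] (min_width=11, slack=0)
Line 8: ['in', 'bird'] (min_width=7, slack=4)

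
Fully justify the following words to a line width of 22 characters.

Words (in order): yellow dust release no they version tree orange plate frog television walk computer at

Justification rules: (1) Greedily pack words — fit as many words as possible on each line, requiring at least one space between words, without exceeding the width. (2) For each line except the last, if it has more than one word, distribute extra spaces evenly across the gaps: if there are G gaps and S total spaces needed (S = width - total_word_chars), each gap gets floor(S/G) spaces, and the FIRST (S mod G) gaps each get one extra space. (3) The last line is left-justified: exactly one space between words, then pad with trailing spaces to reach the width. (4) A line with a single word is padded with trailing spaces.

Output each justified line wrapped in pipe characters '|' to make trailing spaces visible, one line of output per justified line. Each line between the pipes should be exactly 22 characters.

Line 1: ['yellow', 'dust', 'release', 'no'] (min_width=22, slack=0)
Line 2: ['they', 'version', 'tree'] (min_width=17, slack=5)
Line 3: ['orange', 'plate', 'frog'] (min_width=17, slack=5)
Line 4: ['television', 'walk'] (min_width=15, slack=7)
Line 5: ['computer', 'at'] (min_width=11, slack=11)

Answer: |yellow dust release no|
|they    version   tree|
|orange    plate   frog|
|television        walk|
|computer at           |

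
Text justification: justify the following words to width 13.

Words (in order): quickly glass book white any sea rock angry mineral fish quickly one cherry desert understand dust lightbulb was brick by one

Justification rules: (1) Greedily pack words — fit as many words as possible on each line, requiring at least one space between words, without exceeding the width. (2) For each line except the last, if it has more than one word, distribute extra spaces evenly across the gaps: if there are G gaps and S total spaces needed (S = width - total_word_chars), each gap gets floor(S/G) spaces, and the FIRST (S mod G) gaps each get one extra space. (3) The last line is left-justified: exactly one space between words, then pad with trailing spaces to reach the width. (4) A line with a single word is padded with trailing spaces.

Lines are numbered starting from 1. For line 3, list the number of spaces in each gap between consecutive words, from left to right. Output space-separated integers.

Line 1: ['quickly', 'glass'] (min_width=13, slack=0)
Line 2: ['book', 'white'] (min_width=10, slack=3)
Line 3: ['any', 'sea', 'rock'] (min_width=12, slack=1)
Line 4: ['angry', 'mineral'] (min_width=13, slack=0)
Line 5: ['fish', 'quickly'] (min_width=12, slack=1)
Line 6: ['one', 'cherry'] (min_width=10, slack=3)
Line 7: ['desert'] (min_width=6, slack=7)
Line 8: ['understand'] (min_width=10, slack=3)
Line 9: ['dust'] (min_width=4, slack=9)
Line 10: ['lightbulb', 'was'] (min_width=13, slack=0)
Line 11: ['brick', 'by', 'one'] (min_width=12, slack=1)

Answer: 2 1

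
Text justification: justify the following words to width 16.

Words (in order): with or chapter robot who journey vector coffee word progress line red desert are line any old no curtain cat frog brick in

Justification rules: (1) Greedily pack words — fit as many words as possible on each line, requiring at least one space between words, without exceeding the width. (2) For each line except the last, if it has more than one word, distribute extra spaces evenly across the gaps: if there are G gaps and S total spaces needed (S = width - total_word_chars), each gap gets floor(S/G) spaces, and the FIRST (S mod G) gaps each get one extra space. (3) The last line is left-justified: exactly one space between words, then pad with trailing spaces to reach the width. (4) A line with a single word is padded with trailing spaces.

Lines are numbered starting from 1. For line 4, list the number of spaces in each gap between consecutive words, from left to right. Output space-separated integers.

Answer: 6

Derivation:
Line 1: ['with', 'or', 'chapter'] (min_width=15, slack=1)
Line 2: ['robot', 'who'] (min_width=9, slack=7)
Line 3: ['journey', 'vector'] (min_width=14, slack=2)
Line 4: ['coffee', 'word'] (min_width=11, slack=5)
Line 5: ['progress', 'line'] (min_width=13, slack=3)
Line 6: ['red', 'desert', 'are'] (min_width=14, slack=2)
Line 7: ['line', 'any', 'old', 'no'] (min_width=15, slack=1)
Line 8: ['curtain', 'cat', 'frog'] (min_width=16, slack=0)
Line 9: ['brick', 'in'] (min_width=8, slack=8)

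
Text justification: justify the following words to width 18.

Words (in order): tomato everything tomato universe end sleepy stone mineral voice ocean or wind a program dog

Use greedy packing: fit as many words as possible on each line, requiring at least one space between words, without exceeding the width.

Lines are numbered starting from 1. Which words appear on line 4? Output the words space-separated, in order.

Answer: mineral voice

Derivation:
Line 1: ['tomato', 'everything'] (min_width=17, slack=1)
Line 2: ['tomato', 'universe'] (min_width=15, slack=3)
Line 3: ['end', 'sleepy', 'stone'] (min_width=16, slack=2)
Line 4: ['mineral', 'voice'] (min_width=13, slack=5)
Line 5: ['ocean', 'or', 'wind', 'a'] (min_width=15, slack=3)
Line 6: ['program', 'dog'] (min_width=11, slack=7)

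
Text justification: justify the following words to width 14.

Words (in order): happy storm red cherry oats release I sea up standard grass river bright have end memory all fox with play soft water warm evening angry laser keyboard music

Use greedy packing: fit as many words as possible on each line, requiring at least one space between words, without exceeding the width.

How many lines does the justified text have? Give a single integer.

Answer: 13

Derivation:
Line 1: ['happy', 'storm'] (min_width=11, slack=3)
Line 2: ['red', 'cherry'] (min_width=10, slack=4)
Line 3: ['oats', 'release', 'I'] (min_width=14, slack=0)
Line 4: ['sea', 'up'] (min_width=6, slack=8)
Line 5: ['standard', 'grass'] (min_width=14, slack=0)
Line 6: ['river', 'bright'] (min_width=12, slack=2)
Line 7: ['have', 'end'] (min_width=8, slack=6)
Line 8: ['memory', 'all', 'fox'] (min_width=14, slack=0)
Line 9: ['with', 'play', 'soft'] (min_width=14, slack=0)
Line 10: ['water', 'warm'] (min_width=10, slack=4)
Line 11: ['evening', 'angry'] (min_width=13, slack=1)
Line 12: ['laser', 'keyboard'] (min_width=14, slack=0)
Line 13: ['music'] (min_width=5, slack=9)
Total lines: 13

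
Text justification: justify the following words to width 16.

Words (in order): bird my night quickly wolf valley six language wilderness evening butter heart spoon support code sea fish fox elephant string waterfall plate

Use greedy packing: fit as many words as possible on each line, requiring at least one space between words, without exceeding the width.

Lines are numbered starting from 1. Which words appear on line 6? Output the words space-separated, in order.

Answer: evening butter

Derivation:
Line 1: ['bird', 'my', 'night'] (min_width=13, slack=3)
Line 2: ['quickly', 'wolf'] (min_width=12, slack=4)
Line 3: ['valley', 'six'] (min_width=10, slack=6)
Line 4: ['language'] (min_width=8, slack=8)
Line 5: ['wilderness'] (min_width=10, slack=6)
Line 6: ['evening', 'butter'] (min_width=14, slack=2)
Line 7: ['heart', 'spoon'] (min_width=11, slack=5)
Line 8: ['support', 'code', 'sea'] (min_width=16, slack=0)
Line 9: ['fish', 'fox'] (min_width=8, slack=8)
Line 10: ['elephant', 'string'] (min_width=15, slack=1)
Line 11: ['waterfall', 'plate'] (min_width=15, slack=1)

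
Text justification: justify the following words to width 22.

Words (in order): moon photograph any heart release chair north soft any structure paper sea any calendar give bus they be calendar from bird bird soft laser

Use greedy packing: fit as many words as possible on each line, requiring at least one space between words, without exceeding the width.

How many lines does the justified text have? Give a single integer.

Line 1: ['moon', 'photograph', 'any'] (min_width=19, slack=3)
Line 2: ['heart', 'release', 'chair'] (min_width=19, slack=3)
Line 3: ['north', 'soft', 'any'] (min_width=14, slack=8)
Line 4: ['structure', 'paper', 'sea'] (min_width=19, slack=3)
Line 5: ['any', 'calendar', 'give', 'bus'] (min_width=21, slack=1)
Line 6: ['they', 'be', 'calendar', 'from'] (min_width=21, slack=1)
Line 7: ['bird', 'bird', 'soft', 'laser'] (min_width=20, slack=2)
Total lines: 7

Answer: 7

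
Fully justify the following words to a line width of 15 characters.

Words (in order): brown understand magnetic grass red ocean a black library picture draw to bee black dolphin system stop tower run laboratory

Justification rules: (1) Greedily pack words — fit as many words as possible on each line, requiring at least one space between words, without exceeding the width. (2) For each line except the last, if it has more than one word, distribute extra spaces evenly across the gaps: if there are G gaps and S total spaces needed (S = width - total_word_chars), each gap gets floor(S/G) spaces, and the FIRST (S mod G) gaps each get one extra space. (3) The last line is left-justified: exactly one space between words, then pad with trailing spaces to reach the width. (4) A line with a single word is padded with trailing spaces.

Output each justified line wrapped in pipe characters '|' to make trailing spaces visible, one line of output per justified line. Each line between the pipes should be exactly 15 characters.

Answer: |brown          |
|understand     |
|magnetic  grass|
|red   ocean   a|
|black   library|
|picture draw to|
|bee       black|
|dolphin  system|
|stop  tower run|
|laboratory     |

Derivation:
Line 1: ['brown'] (min_width=5, slack=10)
Line 2: ['understand'] (min_width=10, slack=5)
Line 3: ['magnetic', 'grass'] (min_width=14, slack=1)
Line 4: ['red', 'ocean', 'a'] (min_width=11, slack=4)
Line 5: ['black', 'library'] (min_width=13, slack=2)
Line 6: ['picture', 'draw', 'to'] (min_width=15, slack=0)
Line 7: ['bee', 'black'] (min_width=9, slack=6)
Line 8: ['dolphin', 'system'] (min_width=14, slack=1)
Line 9: ['stop', 'tower', 'run'] (min_width=14, slack=1)
Line 10: ['laboratory'] (min_width=10, slack=5)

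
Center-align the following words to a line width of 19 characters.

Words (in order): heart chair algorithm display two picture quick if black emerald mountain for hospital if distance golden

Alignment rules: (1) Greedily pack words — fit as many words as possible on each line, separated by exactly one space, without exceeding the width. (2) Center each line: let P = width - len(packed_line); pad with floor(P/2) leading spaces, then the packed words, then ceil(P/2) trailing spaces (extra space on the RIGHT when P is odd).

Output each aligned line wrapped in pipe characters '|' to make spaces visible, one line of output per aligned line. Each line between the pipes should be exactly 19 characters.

Line 1: ['heart', 'chair'] (min_width=11, slack=8)
Line 2: ['algorithm', 'display'] (min_width=17, slack=2)
Line 3: ['two', 'picture', 'quick'] (min_width=17, slack=2)
Line 4: ['if', 'black', 'emerald'] (min_width=16, slack=3)
Line 5: ['mountain', 'for'] (min_width=12, slack=7)
Line 6: ['hospital', 'if'] (min_width=11, slack=8)
Line 7: ['distance', 'golden'] (min_width=15, slack=4)

Answer: |    heart chair    |
| algorithm display |
| two picture quick |
| if black emerald  |
|   mountain for    |
|    hospital if    |
|  distance golden  |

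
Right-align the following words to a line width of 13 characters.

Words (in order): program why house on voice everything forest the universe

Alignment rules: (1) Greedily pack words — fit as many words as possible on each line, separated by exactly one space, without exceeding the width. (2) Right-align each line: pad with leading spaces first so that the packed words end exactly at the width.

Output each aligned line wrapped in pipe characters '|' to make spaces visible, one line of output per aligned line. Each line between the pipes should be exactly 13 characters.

Answer: |  program why|
|     house on|
|        voice|
|   everything|
|   forest the|
|     universe|

Derivation:
Line 1: ['program', 'why'] (min_width=11, slack=2)
Line 2: ['house', 'on'] (min_width=8, slack=5)
Line 3: ['voice'] (min_width=5, slack=8)
Line 4: ['everything'] (min_width=10, slack=3)
Line 5: ['forest', 'the'] (min_width=10, slack=3)
Line 6: ['universe'] (min_width=8, slack=5)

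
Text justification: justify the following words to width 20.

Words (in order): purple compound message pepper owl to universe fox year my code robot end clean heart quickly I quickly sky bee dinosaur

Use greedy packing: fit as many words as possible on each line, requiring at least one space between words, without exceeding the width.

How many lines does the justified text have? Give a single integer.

Answer: 7

Derivation:
Line 1: ['purple', 'compound'] (min_width=15, slack=5)
Line 2: ['message', 'pepper', 'owl'] (min_width=18, slack=2)
Line 3: ['to', 'universe', 'fox', 'year'] (min_width=20, slack=0)
Line 4: ['my', 'code', 'robot', 'end'] (min_width=17, slack=3)
Line 5: ['clean', 'heart', 'quickly'] (min_width=19, slack=1)
Line 6: ['I', 'quickly', 'sky', 'bee'] (min_width=17, slack=3)
Line 7: ['dinosaur'] (min_width=8, slack=12)
Total lines: 7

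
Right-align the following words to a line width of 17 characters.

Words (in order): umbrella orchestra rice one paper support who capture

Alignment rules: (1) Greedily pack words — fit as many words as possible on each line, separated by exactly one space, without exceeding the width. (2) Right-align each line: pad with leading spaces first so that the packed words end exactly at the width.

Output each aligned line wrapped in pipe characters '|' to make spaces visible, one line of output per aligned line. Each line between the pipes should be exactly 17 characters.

Line 1: ['umbrella'] (min_width=8, slack=9)
Line 2: ['orchestra', 'rice'] (min_width=14, slack=3)
Line 3: ['one', 'paper', 'support'] (min_width=17, slack=0)
Line 4: ['who', 'capture'] (min_width=11, slack=6)

Answer: |         umbrella|
|   orchestra rice|
|one paper support|
|      who capture|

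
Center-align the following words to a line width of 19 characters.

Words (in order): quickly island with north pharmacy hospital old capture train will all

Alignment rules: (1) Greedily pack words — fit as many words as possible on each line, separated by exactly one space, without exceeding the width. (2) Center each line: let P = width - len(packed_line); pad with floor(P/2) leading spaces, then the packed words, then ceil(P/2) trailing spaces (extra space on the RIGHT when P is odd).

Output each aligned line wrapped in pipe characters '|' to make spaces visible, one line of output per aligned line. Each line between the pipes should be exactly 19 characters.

Answer: |quickly island with|
|  north pharmacy   |
|   hospital old    |
|capture train will |
|        all        |

Derivation:
Line 1: ['quickly', 'island', 'with'] (min_width=19, slack=0)
Line 2: ['north', 'pharmacy'] (min_width=14, slack=5)
Line 3: ['hospital', 'old'] (min_width=12, slack=7)
Line 4: ['capture', 'train', 'will'] (min_width=18, slack=1)
Line 5: ['all'] (min_width=3, slack=16)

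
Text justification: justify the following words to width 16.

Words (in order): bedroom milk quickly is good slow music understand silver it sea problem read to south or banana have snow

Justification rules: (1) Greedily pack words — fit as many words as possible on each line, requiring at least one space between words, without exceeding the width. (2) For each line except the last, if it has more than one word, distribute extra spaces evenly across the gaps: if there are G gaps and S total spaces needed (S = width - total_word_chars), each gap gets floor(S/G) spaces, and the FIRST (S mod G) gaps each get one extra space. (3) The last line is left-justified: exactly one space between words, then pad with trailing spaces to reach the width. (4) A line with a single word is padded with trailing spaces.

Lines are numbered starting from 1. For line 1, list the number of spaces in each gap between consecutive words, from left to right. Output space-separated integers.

Line 1: ['bedroom', 'milk'] (min_width=12, slack=4)
Line 2: ['quickly', 'is', 'good'] (min_width=15, slack=1)
Line 3: ['slow', 'music'] (min_width=10, slack=6)
Line 4: ['understand'] (min_width=10, slack=6)
Line 5: ['silver', 'it', 'sea'] (min_width=13, slack=3)
Line 6: ['problem', 'read', 'to'] (min_width=15, slack=1)
Line 7: ['south', 'or', 'banana'] (min_width=15, slack=1)
Line 8: ['have', 'snow'] (min_width=9, slack=7)

Answer: 5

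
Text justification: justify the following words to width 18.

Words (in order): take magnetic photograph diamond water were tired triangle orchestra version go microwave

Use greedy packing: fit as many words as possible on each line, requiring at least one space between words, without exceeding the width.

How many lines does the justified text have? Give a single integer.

Answer: 6

Derivation:
Line 1: ['take', 'magnetic'] (min_width=13, slack=5)
Line 2: ['photograph', 'diamond'] (min_width=18, slack=0)
Line 3: ['water', 'were', 'tired'] (min_width=16, slack=2)
Line 4: ['triangle', 'orchestra'] (min_width=18, slack=0)
Line 5: ['version', 'go'] (min_width=10, slack=8)
Line 6: ['microwave'] (min_width=9, slack=9)
Total lines: 6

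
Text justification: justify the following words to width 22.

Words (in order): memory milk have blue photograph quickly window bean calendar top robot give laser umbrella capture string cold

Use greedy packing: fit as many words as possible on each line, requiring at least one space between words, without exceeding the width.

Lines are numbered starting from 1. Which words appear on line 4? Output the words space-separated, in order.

Line 1: ['memory', 'milk', 'have', 'blue'] (min_width=21, slack=1)
Line 2: ['photograph', 'quickly'] (min_width=18, slack=4)
Line 3: ['window', 'bean', 'calendar'] (min_width=20, slack=2)
Line 4: ['top', 'robot', 'give', 'laser'] (min_width=20, slack=2)
Line 5: ['umbrella', 'capture'] (min_width=16, slack=6)
Line 6: ['string', 'cold'] (min_width=11, slack=11)

Answer: top robot give laser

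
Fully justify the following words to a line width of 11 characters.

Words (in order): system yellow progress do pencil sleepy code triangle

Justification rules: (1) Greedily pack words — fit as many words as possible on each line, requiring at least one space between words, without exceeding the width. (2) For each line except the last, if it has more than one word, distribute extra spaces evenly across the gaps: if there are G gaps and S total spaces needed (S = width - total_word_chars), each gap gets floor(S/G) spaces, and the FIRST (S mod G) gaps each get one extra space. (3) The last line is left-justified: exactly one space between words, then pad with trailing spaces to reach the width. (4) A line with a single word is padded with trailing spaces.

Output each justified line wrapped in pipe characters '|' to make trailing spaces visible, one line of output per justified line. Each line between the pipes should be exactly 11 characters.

Line 1: ['system'] (min_width=6, slack=5)
Line 2: ['yellow'] (min_width=6, slack=5)
Line 3: ['progress', 'do'] (min_width=11, slack=0)
Line 4: ['pencil'] (min_width=6, slack=5)
Line 5: ['sleepy', 'code'] (min_width=11, slack=0)
Line 6: ['triangle'] (min_width=8, slack=3)

Answer: |system     |
|yellow     |
|progress do|
|pencil     |
|sleepy code|
|triangle   |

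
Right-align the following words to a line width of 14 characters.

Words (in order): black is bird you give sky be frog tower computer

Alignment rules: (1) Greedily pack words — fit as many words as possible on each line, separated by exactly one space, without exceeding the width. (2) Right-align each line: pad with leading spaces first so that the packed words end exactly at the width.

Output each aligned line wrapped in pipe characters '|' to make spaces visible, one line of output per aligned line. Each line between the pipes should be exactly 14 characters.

Answer: | black is bird|
|  you give sky|
| be frog tower|
|      computer|

Derivation:
Line 1: ['black', 'is', 'bird'] (min_width=13, slack=1)
Line 2: ['you', 'give', 'sky'] (min_width=12, slack=2)
Line 3: ['be', 'frog', 'tower'] (min_width=13, slack=1)
Line 4: ['computer'] (min_width=8, slack=6)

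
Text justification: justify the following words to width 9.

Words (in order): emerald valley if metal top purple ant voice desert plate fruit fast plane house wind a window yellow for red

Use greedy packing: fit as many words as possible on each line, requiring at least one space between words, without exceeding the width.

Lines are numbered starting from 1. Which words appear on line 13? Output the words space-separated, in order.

Line 1: ['emerald'] (min_width=7, slack=2)
Line 2: ['valley', 'if'] (min_width=9, slack=0)
Line 3: ['metal', 'top'] (min_width=9, slack=0)
Line 4: ['purple'] (min_width=6, slack=3)
Line 5: ['ant', 'voice'] (min_width=9, slack=0)
Line 6: ['desert'] (min_width=6, slack=3)
Line 7: ['plate'] (min_width=5, slack=4)
Line 8: ['fruit'] (min_width=5, slack=4)
Line 9: ['fast'] (min_width=4, slack=5)
Line 10: ['plane'] (min_width=5, slack=4)
Line 11: ['house'] (min_width=5, slack=4)
Line 12: ['wind', 'a'] (min_width=6, slack=3)
Line 13: ['window'] (min_width=6, slack=3)
Line 14: ['yellow'] (min_width=6, slack=3)
Line 15: ['for', 'red'] (min_width=7, slack=2)

Answer: window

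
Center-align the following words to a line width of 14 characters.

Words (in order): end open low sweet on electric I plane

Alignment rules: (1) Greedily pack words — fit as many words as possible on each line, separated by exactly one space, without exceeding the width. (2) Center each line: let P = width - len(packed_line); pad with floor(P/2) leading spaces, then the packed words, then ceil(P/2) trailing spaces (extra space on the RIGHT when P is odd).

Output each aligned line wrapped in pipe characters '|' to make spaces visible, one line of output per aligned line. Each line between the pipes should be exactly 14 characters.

Line 1: ['end', 'open', 'low'] (min_width=12, slack=2)
Line 2: ['sweet', 'on'] (min_width=8, slack=6)
Line 3: ['electric', 'I'] (min_width=10, slack=4)
Line 4: ['plane'] (min_width=5, slack=9)

Answer: | end open low |
|   sweet on   |
|  electric I  |
|    plane     |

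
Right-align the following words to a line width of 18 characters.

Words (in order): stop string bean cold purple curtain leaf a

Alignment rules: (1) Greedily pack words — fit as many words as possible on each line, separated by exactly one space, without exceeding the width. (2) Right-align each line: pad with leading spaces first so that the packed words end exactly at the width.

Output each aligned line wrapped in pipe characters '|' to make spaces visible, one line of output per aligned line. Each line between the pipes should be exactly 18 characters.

Answer: |  stop string bean|
|       cold purple|
|    curtain leaf a|

Derivation:
Line 1: ['stop', 'string', 'bean'] (min_width=16, slack=2)
Line 2: ['cold', 'purple'] (min_width=11, slack=7)
Line 3: ['curtain', 'leaf', 'a'] (min_width=14, slack=4)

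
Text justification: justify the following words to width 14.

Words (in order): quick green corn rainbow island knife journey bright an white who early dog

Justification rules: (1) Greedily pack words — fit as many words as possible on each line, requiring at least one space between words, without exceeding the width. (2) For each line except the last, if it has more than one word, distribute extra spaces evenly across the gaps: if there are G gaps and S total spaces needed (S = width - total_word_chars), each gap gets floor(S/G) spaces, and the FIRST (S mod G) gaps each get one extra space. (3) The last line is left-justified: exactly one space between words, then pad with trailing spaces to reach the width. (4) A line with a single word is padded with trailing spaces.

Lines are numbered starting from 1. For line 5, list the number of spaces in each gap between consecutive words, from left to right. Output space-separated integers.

Answer: 2 2

Derivation:
Line 1: ['quick', 'green'] (min_width=11, slack=3)
Line 2: ['corn', 'rainbow'] (min_width=12, slack=2)
Line 3: ['island', 'knife'] (min_width=12, slack=2)
Line 4: ['journey', 'bright'] (min_width=14, slack=0)
Line 5: ['an', 'white', 'who'] (min_width=12, slack=2)
Line 6: ['early', 'dog'] (min_width=9, slack=5)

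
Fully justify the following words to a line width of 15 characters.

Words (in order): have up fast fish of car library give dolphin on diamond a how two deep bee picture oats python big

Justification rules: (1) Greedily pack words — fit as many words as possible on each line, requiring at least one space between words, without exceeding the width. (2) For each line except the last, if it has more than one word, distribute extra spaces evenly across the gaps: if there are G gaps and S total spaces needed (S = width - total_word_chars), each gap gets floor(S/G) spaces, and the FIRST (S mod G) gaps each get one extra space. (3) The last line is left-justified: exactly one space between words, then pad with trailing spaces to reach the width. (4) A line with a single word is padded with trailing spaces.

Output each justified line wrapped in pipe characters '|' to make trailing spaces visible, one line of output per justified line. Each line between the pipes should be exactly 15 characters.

Line 1: ['have', 'up', 'fast'] (min_width=12, slack=3)
Line 2: ['fish', 'of', 'car'] (min_width=11, slack=4)
Line 3: ['library', 'give'] (min_width=12, slack=3)
Line 4: ['dolphin', 'on'] (min_width=10, slack=5)
Line 5: ['diamond', 'a', 'how'] (min_width=13, slack=2)
Line 6: ['two', 'deep', 'bee'] (min_width=12, slack=3)
Line 7: ['picture', 'oats'] (min_width=12, slack=3)
Line 8: ['python', 'big'] (min_width=10, slack=5)

Answer: |have   up  fast|
|fish   of   car|
|library    give|
|dolphin      on|
|diamond  a  how|
|two   deep  bee|
|picture    oats|
|python big     |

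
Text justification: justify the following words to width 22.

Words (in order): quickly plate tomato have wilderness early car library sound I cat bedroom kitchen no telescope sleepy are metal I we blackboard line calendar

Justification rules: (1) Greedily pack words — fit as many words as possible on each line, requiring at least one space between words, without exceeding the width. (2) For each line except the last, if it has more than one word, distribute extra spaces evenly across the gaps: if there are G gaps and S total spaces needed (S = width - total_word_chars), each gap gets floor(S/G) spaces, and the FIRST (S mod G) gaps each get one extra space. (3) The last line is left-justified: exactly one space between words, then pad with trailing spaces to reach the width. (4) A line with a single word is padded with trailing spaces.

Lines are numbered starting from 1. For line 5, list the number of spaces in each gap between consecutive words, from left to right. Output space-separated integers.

Line 1: ['quickly', 'plate', 'tomato'] (min_width=20, slack=2)
Line 2: ['have', 'wilderness', 'early'] (min_width=21, slack=1)
Line 3: ['car', 'library', 'sound', 'I'] (min_width=19, slack=3)
Line 4: ['cat', 'bedroom', 'kitchen', 'no'] (min_width=22, slack=0)
Line 5: ['telescope', 'sleepy', 'are'] (min_width=20, slack=2)
Line 6: ['metal', 'I', 'we', 'blackboard'] (min_width=21, slack=1)
Line 7: ['line', 'calendar'] (min_width=13, slack=9)

Answer: 2 2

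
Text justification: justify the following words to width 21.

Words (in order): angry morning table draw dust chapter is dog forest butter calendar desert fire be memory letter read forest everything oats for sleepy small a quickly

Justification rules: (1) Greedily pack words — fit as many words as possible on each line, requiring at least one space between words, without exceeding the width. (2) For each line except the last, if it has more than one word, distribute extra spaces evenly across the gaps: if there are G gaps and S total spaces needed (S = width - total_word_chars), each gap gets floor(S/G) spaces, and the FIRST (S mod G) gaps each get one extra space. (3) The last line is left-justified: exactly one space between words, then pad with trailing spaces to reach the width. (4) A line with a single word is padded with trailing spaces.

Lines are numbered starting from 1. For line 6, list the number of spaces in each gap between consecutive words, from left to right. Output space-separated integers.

Line 1: ['angry', 'morning', 'table'] (min_width=19, slack=2)
Line 2: ['draw', 'dust', 'chapter', 'is'] (min_width=20, slack=1)
Line 3: ['dog', 'forest', 'butter'] (min_width=17, slack=4)
Line 4: ['calendar', 'desert', 'fire'] (min_width=20, slack=1)
Line 5: ['be', 'memory', 'letter', 'read'] (min_width=21, slack=0)
Line 6: ['forest', 'everything'] (min_width=17, slack=4)
Line 7: ['oats', 'for', 'sleepy', 'small'] (min_width=21, slack=0)
Line 8: ['a', 'quickly'] (min_width=9, slack=12)

Answer: 5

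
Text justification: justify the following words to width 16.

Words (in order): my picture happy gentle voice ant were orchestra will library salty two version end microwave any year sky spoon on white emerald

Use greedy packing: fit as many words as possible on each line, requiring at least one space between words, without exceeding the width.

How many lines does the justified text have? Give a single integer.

Answer: 9

Derivation:
Line 1: ['my', 'picture', 'happy'] (min_width=16, slack=0)
Line 2: ['gentle', 'voice', 'ant'] (min_width=16, slack=0)
Line 3: ['were', 'orchestra'] (min_width=14, slack=2)
Line 4: ['will', 'library'] (min_width=12, slack=4)
Line 5: ['salty', 'two'] (min_width=9, slack=7)
Line 6: ['version', 'end'] (min_width=11, slack=5)
Line 7: ['microwave', 'any'] (min_width=13, slack=3)
Line 8: ['year', 'sky', 'spoon'] (min_width=14, slack=2)
Line 9: ['on', 'white', 'emerald'] (min_width=16, slack=0)
Total lines: 9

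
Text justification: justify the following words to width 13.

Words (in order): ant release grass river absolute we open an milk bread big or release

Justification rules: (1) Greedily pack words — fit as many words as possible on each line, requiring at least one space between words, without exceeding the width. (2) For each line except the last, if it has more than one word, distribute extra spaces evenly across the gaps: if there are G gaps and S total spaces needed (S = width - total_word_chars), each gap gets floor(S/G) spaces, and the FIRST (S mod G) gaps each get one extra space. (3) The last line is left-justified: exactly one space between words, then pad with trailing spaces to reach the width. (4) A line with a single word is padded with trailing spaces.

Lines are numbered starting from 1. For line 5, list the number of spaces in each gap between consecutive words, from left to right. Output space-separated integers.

Answer: 2 1

Derivation:
Line 1: ['ant', 'release'] (min_width=11, slack=2)
Line 2: ['grass', 'river'] (min_width=11, slack=2)
Line 3: ['absolute', 'we'] (min_width=11, slack=2)
Line 4: ['open', 'an', 'milk'] (min_width=12, slack=1)
Line 5: ['bread', 'big', 'or'] (min_width=12, slack=1)
Line 6: ['release'] (min_width=7, slack=6)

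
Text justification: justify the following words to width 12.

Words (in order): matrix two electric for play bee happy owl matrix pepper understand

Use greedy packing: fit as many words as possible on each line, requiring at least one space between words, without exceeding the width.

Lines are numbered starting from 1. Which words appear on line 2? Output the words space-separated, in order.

Answer: electric for

Derivation:
Line 1: ['matrix', 'two'] (min_width=10, slack=2)
Line 2: ['electric', 'for'] (min_width=12, slack=0)
Line 3: ['play', 'bee'] (min_width=8, slack=4)
Line 4: ['happy', 'owl'] (min_width=9, slack=3)
Line 5: ['matrix'] (min_width=6, slack=6)
Line 6: ['pepper'] (min_width=6, slack=6)
Line 7: ['understand'] (min_width=10, slack=2)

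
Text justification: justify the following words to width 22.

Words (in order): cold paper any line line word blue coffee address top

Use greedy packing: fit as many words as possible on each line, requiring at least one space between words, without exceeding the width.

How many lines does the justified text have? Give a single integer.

Answer: 3

Derivation:
Line 1: ['cold', 'paper', 'any', 'line'] (min_width=19, slack=3)
Line 2: ['line', 'word', 'blue', 'coffee'] (min_width=21, slack=1)
Line 3: ['address', 'top'] (min_width=11, slack=11)
Total lines: 3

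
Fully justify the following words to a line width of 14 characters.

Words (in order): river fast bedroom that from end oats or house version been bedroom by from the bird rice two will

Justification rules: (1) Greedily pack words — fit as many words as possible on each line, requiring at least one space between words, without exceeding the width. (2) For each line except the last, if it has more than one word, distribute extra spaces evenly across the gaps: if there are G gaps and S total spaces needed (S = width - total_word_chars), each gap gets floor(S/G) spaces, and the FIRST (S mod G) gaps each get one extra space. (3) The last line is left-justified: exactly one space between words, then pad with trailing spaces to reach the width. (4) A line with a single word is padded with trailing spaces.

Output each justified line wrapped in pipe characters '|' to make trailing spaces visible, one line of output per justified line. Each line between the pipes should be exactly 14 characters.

Line 1: ['river', 'fast'] (min_width=10, slack=4)
Line 2: ['bedroom', 'that'] (min_width=12, slack=2)
Line 3: ['from', 'end', 'oats'] (min_width=13, slack=1)
Line 4: ['or', 'house'] (min_width=8, slack=6)
Line 5: ['version', 'been'] (min_width=12, slack=2)
Line 6: ['bedroom', 'by'] (min_width=10, slack=4)
Line 7: ['from', 'the', 'bird'] (min_width=13, slack=1)
Line 8: ['rice', 'two', 'will'] (min_width=13, slack=1)

Answer: |river     fast|
|bedroom   that|
|from  end oats|
|or       house|
|version   been|
|bedroom     by|
|from  the bird|
|rice two will |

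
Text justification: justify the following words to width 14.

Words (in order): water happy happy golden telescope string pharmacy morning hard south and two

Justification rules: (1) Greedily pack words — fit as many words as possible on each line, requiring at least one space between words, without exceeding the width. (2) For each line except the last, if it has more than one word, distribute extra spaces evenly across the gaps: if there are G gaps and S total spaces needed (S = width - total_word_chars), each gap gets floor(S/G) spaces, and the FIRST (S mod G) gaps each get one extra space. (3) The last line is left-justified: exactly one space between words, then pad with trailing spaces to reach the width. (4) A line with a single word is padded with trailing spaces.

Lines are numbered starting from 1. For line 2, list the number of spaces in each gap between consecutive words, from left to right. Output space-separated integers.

Answer: 3

Derivation:
Line 1: ['water', 'happy'] (min_width=11, slack=3)
Line 2: ['happy', 'golden'] (min_width=12, slack=2)
Line 3: ['telescope'] (min_width=9, slack=5)
Line 4: ['string'] (min_width=6, slack=8)
Line 5: ['pharmacy'] (min_width=8, slack=6)
Line 6: ['morning', 'hard'] (min_width=12, slack=2)
Line 7: ['south', 'and', 'two'] (min_width=13, slack=1)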